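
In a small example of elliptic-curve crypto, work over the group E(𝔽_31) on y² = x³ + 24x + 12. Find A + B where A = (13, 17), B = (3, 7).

(13, 17) + (3, 7). λ = (7 - 17)/(3 - 13) ≡ 21/21 mod 31. 21⁻¹ ≡ 3 (mod 31), so λ ≡ 1.
  x = λ² - 13 - 3 = 1 - 16 ≡ 16; y = λ·(13 - 16) - 17 ≡ 11. → (16, 11)

(16, 11)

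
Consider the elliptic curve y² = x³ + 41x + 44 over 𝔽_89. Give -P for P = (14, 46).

-(14, 46) = (14, -46 mod 89) = (14, 43).

(14, 43)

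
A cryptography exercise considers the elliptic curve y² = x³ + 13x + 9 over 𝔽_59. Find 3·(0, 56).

(22, 38)

Write G = (0, 56).
Repeated addition: build up to 3G.
2G: tangent at (0, 56): λ = (3·0² + 13)/(2·56) ≡ 13/53. 53⁻¹ ≡ 49 (mod 59), so λ ≡ 13·49 ≡ 47.
  x = λ² - 0 - 0 = 2209 - 0 ≡ 26; y = λ·(0 - 26) - 56 ≡ 20. → (26, 20)
3G: (26, 20) + (0, 56). λ = (56 - 20)/(0 - 26) ≡ 36/33 mod 59. 33⁻¹ ≡ 34 (mod 59), so λ ≡ 44.
  x = λ² - 26 - 0 = 1936 - 26 ≡ 22; y = λ·(26 - 22) - 20 ≡ 38. → (22, 38)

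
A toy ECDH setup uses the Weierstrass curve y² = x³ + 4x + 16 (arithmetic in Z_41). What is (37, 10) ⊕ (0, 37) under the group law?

(6, 25)

(37, 10) + (0, 37). λ = (37 - 10)/(0 - 37) ≡ 27/4 mod 41. 4⁻¹ ≡ 31 (mod 41), so λ ≡ 17.
  x = λ² - 37 - 0 = 289 - 37 ≡ 6; y = λ·(37 - 6) - 10 ≡ 25. → (6, 25)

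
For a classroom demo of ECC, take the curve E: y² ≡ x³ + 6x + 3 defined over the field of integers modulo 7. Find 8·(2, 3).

(5, 2)

Write G = (2, 3).
Repeated addition: build up to 8G.
2G: tangent at (2, 3): λ = (3·2² + 6)/(2·3) ≡ 4/6. 6⁻¹ ≡ 6 (mod 7) since 6·6 = 36 ≡ 1, so λ ≡ 4·6 ≡ 3.
  x = λ² - 2 - 2 = 9 - 4 ≡ 5; y = λ·(2 - 5) - 3 ≡ 2. → (5, 2)
3G: (5, 2) + (2, 3). λ = (3 - 2)/(2 - 5) ≡ 1/4 mod 7. 4⁻¹ ≡ 2 (mod 7) since 4·2 = 8 ≡ 1, so λ ≡ 2.
  x = λ² - 5 - 2 = 4 - 7 ≡ 4; y = λ·(5 - 4) - 2 ≡ 0. → (4, 0)
4G: (4, 0) + (2, 3). λ = (3 - 0)/(2 - 4) ≡ 3/5 mod 7. 5⁻¹ ≡ 3 (mod 7), so λ ≡ 2.
  x = λ² - 4 - 2 = 4 - 6 ≡ 5; y = λ·(4 - 5) - 0 ≡ 5. → (5, 5)
5G: (5, 5) + (2, 3). λ = (3 - 5)/(2 - 5) ≡ 5/4 mod 7. 4⁻¹ ≡ 2 (mod 7), so λ ≡ 3.
  x = λ² - 5 - 2 = 9 - 7 ≡ 2; y = λ·(5 - 2) - 5 ≡ 4. → (2, 4)
6G: (2, 4) + (2, 3): same x and y₁ ≡ -y₂, so the sum is ∞.
7G: ∞ + (2, 3) = (2, 3) (identity).
8G: tangent at (2, 3): λ = (3·2² + 6)/(2·3) ≡ 4/6. 6⁻¹ ≡ 6 (mod 7), so λ ≡ 4·6 ≡ 3.
  x = λ² - 2 - 2 = 9 - 4 ≡ 5; y = λ·(2 - 5) - 3 ≡ 2. → (5, 2)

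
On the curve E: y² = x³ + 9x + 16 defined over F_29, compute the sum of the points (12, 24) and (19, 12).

(12, 24) + (19, 12). λ = (12 - 24)/(19 - 12) ≡ 17/7 mod 29. 7⁻¹ ≡ 25 (mod 29), so λ ≡ 19.
  x = λ² - 12 - 19 = 361 - 31 ≡ 11; y = λ·(12 - 11) - 24 ≡ 24. → (11, 24)

(11, 24)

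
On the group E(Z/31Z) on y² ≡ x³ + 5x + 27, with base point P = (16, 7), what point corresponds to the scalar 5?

Repeated addition: build up to 5P.
2P: tangent at (16, 7): λ = (3·16² + 5)/(2·7) ≡ 29/14. 14⁻¹ ≡ 20 (mod 31), so λ ≡ 29·20 ≡ 22.
  x = λ² - 16 - 16 = 484 - 32 ≡ 18; y = λ·(16 - 18) - 7 ≡ 11. → (18, 11)
3P: (18, 11) + (16, 7). λ = (7 - 11)/(16 - 18) ≡ 27/29 mod 31. 29⁻¹ ≡ 15 (mod 31), so λ ≡ 2.
  x = λ² - 18 - 16 = 4 - 34 ≡ 1; y = λ·(18 - 1) - 11 ≡ 23. → (1, 23)
4P: (1, 23) + (16, 7). λ = (7 - 23)/(16 - 1) ≡ 15/15 mod 31. 15⁻¹ ≡ 29 (mod 31), so λ ≡ 1.
  x = λ² - 1 - 16 = 1 - 17 ≡ 15; y = λ·(1 - 15) - 23 ≡ 25. → (15, 25)
5P: (15, 25) + (16, 7). λ = (7 - 25)/(16 - 15) ≡ 13/1 mod 31. 1⁻¹ ≡ 1 (mod 31) since 1·1 = 1 ≡ 1, so λ ≡ 13.
  x = λ² - 15 - 16 = 169 - 31 ≡ 14; y = λ·(15 - 14) - 25 ≡ 19. → (14, 19)

(14, 19)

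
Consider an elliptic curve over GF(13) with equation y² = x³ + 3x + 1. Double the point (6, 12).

tangent at (6, 12): λ = (3·6² + 3)/(2·12) ≡ 7/11. 11⁻¹ ≡ 6 (mod 13) since 11·6 = 66 ≡ 1, so λ ≡ 7·6 ≡ 3.
  x = λ² - 6 - 6 = 9 - 12 ≡ 10; y = λ·(6 - 10) - 12 ≡ 2. → (10, 2)

(10, 2)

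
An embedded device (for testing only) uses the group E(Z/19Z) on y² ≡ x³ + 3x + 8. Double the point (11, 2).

(14, 18)

tangent at (11, 2): λ = (3·11² + 3)/(2·2) ≡ 5/4. 4⁻¹ ≡ 5 (mod 19), so λ ≡ 5·5 ≡ 6.
  x = λ² - 11 - 11 = 36 - 22 ≡ 14; y = λ·(11 - 14) - 2 ≡ 18. → (14, 18)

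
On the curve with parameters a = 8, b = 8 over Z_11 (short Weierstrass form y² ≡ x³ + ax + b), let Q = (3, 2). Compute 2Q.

tangent at (3, 2): λ = (3·3² + 8)/(2·2) ≡ 2/4. 4⁻¹ ≡ 3 (mod 11) since 4·3 = 12 ≡ 1, so λ ≡ 2·3 ≡ 6.
  x = λ² - 3 - 3 = 36 - 6 ≡ 8; y = λ·(3 - 8) - 2 ≡ 1. → (8, 1)

(8, 1)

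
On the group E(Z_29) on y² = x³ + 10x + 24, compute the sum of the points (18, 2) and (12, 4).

(12, 25)

(18, 2) + (12, 4). λ = (4 - 2)/(12 - 18) ≡ 2/23 mod 29. 23⁻¹ ≡ 24 (mod 29), so λ ≡ 19.
  x = λ² - 18 - 12 = 361 - 30 ≡ 12; y = λ·(18 - 12) - 2 ≡ 25. → (12, 25)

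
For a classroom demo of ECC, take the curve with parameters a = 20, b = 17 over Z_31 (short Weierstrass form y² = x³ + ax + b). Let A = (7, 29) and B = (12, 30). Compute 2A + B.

(12, 1)

First 2A:
Repeated addition: build up to 2A.
2A: tangent at (7, 29): λ = (3·7² + 20)/(2·29) ≡ 12/27. 27⁻¹ ≡ 23 (mod 31), so λ ≡ 12·23 ≡ 28.
  x = λ² - 7 - 7 = 784 - 14 ≡ 26; y = λ·(7 - 26) - 29 ≡ 28. → (26, 28)
2A = (26, 28).
Finally 2A + B:
(26, 28) + (12, 30). λ = (30 - 28)/(12 - 26) ≡ 2/17 mod 31. 17⁻¹ ≡ 11 (mod 31), so λ ≡ 22.
  x = λ² - 26 - 12 = 484 - 38 ≡ 12; y = λ·(26 - 12) - 28 ≡ 1. → (12, 1)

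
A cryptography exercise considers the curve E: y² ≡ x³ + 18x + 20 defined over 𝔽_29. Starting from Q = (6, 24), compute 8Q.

Double-and-add on 8 = (1000)₂. Start with Q = (6, 24) for the leading 1-bit.
double: tangent at (6, 24): λ = (3·6² + 18)/(2·24) ≡ 10/19. 19⁻¹ ≡ 26 (mod 29) since 19·26 = 494 ≡ 1, so λ ≡ 10·26 ≡ 28.
  x = λ² - 6 - 6 = 784 - 12 ≡ 18; y = λ·(6 - 18) - 24 ≡ 17. → (18, 17)
double: tangent at (18, 17): λ = (3·18² + 18)/(2·17) ≡ 4/5. 5⁻¹ ≡ 6 (mod 29) since 5·6 = 30 ≡ 1, so λ ≡ 4·6 ≡ 24.
  x = λ² - 18 - 18 = 576 - 36 ≡ 18; y = λ·(18 - 18) - 17 ≡ 12. → (18, 12)
double: tangent at (18, 12): λ = (3·18² + 18)/(2·12) ≡ 4/24. 24⁻¹ ≡ 23 (mod 29), so λ ≡ 4·23 ≡ 5.
  x = λ² - 18 - 18 = 25 - 36 ≡ 18; y = λ·(18 - 18) - 12 ≡ 17. → (18, 17)

(18, 17)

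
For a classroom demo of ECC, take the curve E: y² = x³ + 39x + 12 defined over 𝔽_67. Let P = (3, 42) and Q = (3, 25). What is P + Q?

O

The two points share x = 3 and their y-coordinates satisfy 42 + 25 ≡ 0 (mod 67), so they are inverses. Their sum is ∞.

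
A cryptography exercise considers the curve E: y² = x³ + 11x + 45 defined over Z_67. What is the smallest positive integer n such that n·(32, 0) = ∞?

2P: (32, 0) + (32, 0): same x and y₁ ≡ -y₂, so the sum is ∞.
2P = ∞, so the order is 2.

2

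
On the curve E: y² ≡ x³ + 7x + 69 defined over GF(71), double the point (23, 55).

tangent at (23, 55): λ = (3·23² + 7)/(2·55) ≡ 32/39. 39⁻¹ ≡ 51 (mod 71), so λ ≡ 32·51 ≡ 70.
  x = λ² - 23 - 23 = 4900 - 46 ≡ 26; y = λ·(23 - 26) - 55 ≡ 19. → (26, 19)

(26, 19)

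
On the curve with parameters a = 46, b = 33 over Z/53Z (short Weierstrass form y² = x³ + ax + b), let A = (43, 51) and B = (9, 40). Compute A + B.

(43, 51) + (9, 40). λ = (40 - 51)/(9 - 43) ≡ 42/19 mod 53. 19⁻¹ ≡ 14 (mod 53), so λ ≡ 5.
  x = λ² - 43 - 9 = 25 - 52 ≡ 26; y = λ·(43 - 26) - 51 ≡ 34. → (26, 34)

(26, 34)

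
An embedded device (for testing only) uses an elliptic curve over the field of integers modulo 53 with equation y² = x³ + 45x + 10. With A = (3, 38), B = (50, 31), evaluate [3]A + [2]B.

First 3A:
Repeated addition: build up to 3A.
2A: tangent at (3, 38): λ = (3·3² + 45)/(2·38) ≡ 19/23. 23⁻¹ ≡ 30 (mod 53) since 23·30 = 690 ≡ 1, so λ ≡ 19·30 ≡ 40.
  x = λ² - 3 - 3 = 1600 - 6 ≡ 4; y = λ·(3 - 4) - 38 ≡ 28. → (4, 28)
3A: (4, 28) + (3, 38). λ = (38 - 28)/(3 - 4) ≡ 10/52 mod 53. 52⁻¹ ≡ 52 (mod 53), so λ ≡ 43.
  x = λ² - 4 - 3 = 1849 - 7 ≡ 40; y = λ·(4 - 40) - 28 ≡ 14. → (40, 14)
3A = (40, 14).
Next 2B:
Repeated addition: build up to 2B.
2B: tangent at (50, 31): λ = (3·50² + 45)/(2·31) ≡ 19/9. 9⁻¹ ≡ 6 (mod 53), so λ ≡ 19·6 ≡ 8.
  x = λ² - 50 - 50 = 64 - 100 ≡ 17; y = λ·(50 - 17) - 31 ≡ 21. → (17, 21)
2B = (17, 21).
Finally 3A + 2B:
(40, 14) + (17, 21). λ = (21 - 14)/(17 - 40) ≡ 7/30 mod 53. 30⁻¹ ≡ 23 (mod 53), so λ ≡ 2.
  x = λ² - 40 - 17 = 4 - 57 ≡ 0; y = λ·(40 - 0) - 14 ≡ 13. → (0, 13)

(0, 13)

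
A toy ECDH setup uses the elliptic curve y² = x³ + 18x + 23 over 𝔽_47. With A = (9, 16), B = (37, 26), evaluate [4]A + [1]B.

First 4A:
Repeated addition: build up to 4A.
2A: tangent at (9, 16): λ = (3·9² + 18)/(2·16) ≡ 26/32. 32⁻¹ ≡ 25 (mod 47), so λ ≡ 26·25 ≡ 39.
  x = λ² - 9 - 9 = 1521 - 18 ≡ 46; y = λ·(9 - 46) - 16 ≡ 45. → (46, 45)
3A: (46, 45) + (9, 16). λ = (16 - 45)/(9 - 46) ≡ 18/10 mod 47. 10⁻¹ ≡ 33 (mod 47) since 10·33 = 330 ≡ 1, so λ ≡ 30.
  x = λ² - 46 - 9 = 900 - 55 ≡ 46; y = λ·(46 - 46) - 45 ≡ 2. → (46, 2)
4A: (46, 2) + (9, 16). λ = (16 - 2)/(9 - 46) ≡ 14/10 mod 47. 10⁻¹ ≡ 33 (mod 47) since 10·33 = 330 ≡ 1, so λ ≡ 39.
  x = λ² - 46 - 9 = 1521 - 55 ≡ 9; y = λ·(46 - 9) - 2 ≡ 31. → (9, 31)
4A = (9, 31).
Finally 4A + B:
(9, 31) + (37, 26). λ = (26 - 31)/(37 - 9) ≡ 42/28 mod 47. 28⁻¹ ≡ 42 (mod 47), so λ ≡ 25.
  x = λ² - 9 - 37 = 625 - 46 ≡ 15; y = λ·(9 - 15) - 31 ≡ 7. → (15, 7)

(15, 7)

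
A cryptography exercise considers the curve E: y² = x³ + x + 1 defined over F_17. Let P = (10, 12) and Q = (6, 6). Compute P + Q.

(10, 12) + (6, 6). λ = (6 - 12)/(6 - 10) ≡ 11/13 mod 17. 13⁻¹ ≡ 4 (mod 17) since 13·4 = 52 ≡ 1, so λ ≡ 10.
  x = λ² - 10 - 6 = 100 - 16 ≡ 16; y = λ·(10 - 16) - 12 ≡ 13. → (16, 13)

(16, 13)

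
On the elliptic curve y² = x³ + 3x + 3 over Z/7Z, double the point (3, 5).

tangent at (3, 5): λ = (3·3² + 3)/(2·5) ≡ 2/3. 3⁻¹ ≡ 5 (mod 7) since 3·5 = 15 ≡ 1, so λ ≡ 2·5 ≡ 3.
  x = λ² - 3 - 3 = 9 - 6 ≡ 3; y = λ·(3 - 3) - 5 ≡ 2. → (3, 2)

(3, 2)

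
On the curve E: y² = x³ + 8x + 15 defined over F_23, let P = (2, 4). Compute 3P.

(13, 19)

Repeated addition: build up to 3P.
2P: tangent at (2, 4): λ = (3·2² + 8)/(2·4) ≡ 20/8. 8⁻¹ ≡ 3 (mod 23) since 8·3 = 24 ≡ 1, so λ ≡ 20·3 ≡ 14.
  x = λ² - 2 - 2 = 196 - 4 ≡ 8; y = λ·(2 - 8) - 4 ≡ 4. → (8, 4)
3P: (8, 4) + (2, 4). λ = (4 - 4)/(2 - 8) ≡ 0/17 mod 23. 17⁻¹ ≡ 19 (mod 23) since 17·19 = 323 ≡ 1, so λ ≡ 0.
  x = λ² - 8 - 2 = 0 - 10 ≡ 13; y = λ·(8 - 13) - 4 ≡ 19. → (13, 19)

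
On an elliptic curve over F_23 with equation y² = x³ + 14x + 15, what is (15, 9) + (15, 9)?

tangent at (15, 9): λ = (3·15² + 14)/(2·9) ≡ 22/18. 18⁻¹ ≡ 9 (mod 23) since 18·9 = 162 ≡ 1, so λ ≡ 22·9 ≡ 14.
  x = λ² - 15 - 15 = 196 - 30 ≡ 5; y = λ·(15 - 5) - 9 ≡ 16. → (5, 16)

(5, 16)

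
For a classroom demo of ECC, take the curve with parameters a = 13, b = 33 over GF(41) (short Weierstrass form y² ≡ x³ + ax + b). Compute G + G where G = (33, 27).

(16, 14)

tangent at (33, 27): λ = (3·33² + 13)/(2·27) ≡ 0/13. 13⁻¹ ≡ 19 (mod 41), so λ ≡ 0·19 ≡ 0.
  x = λ² - 33 - 33 = 0 - 66 ≡ 16; y = λ·(33 - 16) - 27 ≡ 14. → (16, 14)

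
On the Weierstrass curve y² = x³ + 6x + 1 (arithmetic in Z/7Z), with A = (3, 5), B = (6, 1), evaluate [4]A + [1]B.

First 4A:
Double-and-add on 4 = (100)₂. Start with A = (3, 5) for the leading 1-bit.
double: tangent at (3, 5): λ = (3·3² + 6)/(2·5) ≡ 5/3. 3⁻¹ ≡ 5 (mod 7), so λ ≡ 5·5 ≡ 4.
  x = λ² - 3 - 3 = 16 - 6 ≡ 3; y = λ·(3 - 3) - 5 ≡ 2. → (3, 2)
double: tangent at (3, 2): λ = (3·3² + 6)/(2·2) ≡ 5/4. 4⁻¹ ≡ 2 (mod 7), so λ ≡ 5·2 ≡ 3.
  x = λ² - 3 - 3 = 9 - 6 ≡ 3; y = λ·(3 - 3) - 2 ≡ 5. → (3, 5)
4A = (3, 5).
Finally 4A + B:
(3, 5) + (6, 1). λ = (1 - 5)/(6 - 3) ≡ 3/3 mod 7. 3⁻¹ ≡ 5 (mod 7), so λ ≡ 1.
  x = λ² - 3 - 6 = 1 - 9 ≡ 6; y = λ·(3 - 6) - 5 ≡ 6. → (6, 6)

(6, 6)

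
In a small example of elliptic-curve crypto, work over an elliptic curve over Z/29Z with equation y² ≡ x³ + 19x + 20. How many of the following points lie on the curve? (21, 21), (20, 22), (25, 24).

1

(21, 21): 21² ≡ 6, rhs ≡ 23 → off.
(20, 22): 22² ≡ 20, rhs ≡ 19 → off.
(25, 24): 24² ≡ 25, rhs ≡ 25 → on.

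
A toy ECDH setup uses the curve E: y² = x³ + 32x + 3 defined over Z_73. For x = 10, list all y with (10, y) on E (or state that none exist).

3, 70

x³ + 32x + 3 = 1323 ≡ 9 (mod 73).
Square roots of 9 mod 73: 3 and 70 (since 3² = 9 ≡ 9).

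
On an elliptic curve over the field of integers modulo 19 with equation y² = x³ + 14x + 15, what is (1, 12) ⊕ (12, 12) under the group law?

(6, 7)

(1, 12) + (12, 12). λ = (12 - 12)/(12 - 1) ≡ 0/11 mod 19. 11⁻¹ ≡ 7 (mod 19), so λ ≡ 0.
  x = λ² - 1 - 12 = 0 - 13 ≡ 6; y = λ·(1 - 6) - 12 ≡ 7. → (6, 7)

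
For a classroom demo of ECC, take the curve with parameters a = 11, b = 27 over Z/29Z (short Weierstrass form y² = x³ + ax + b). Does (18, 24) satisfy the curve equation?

yes

y² = 24² ≡ 25; x³ + 11x + 27 = 6057 ≡ 25 (mod 29). 25 = 25.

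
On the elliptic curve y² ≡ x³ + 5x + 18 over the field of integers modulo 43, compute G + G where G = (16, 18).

(4, 39)

tangent at (16, 18): λ = (3·16² + 5)/(2·18) ≡ 42/36. 36⁻¹ ≡ 6 (mod 43) since 36·6 = 216 ≡ 1, so λ ≡ 42·6 ≡ 37.
  x = λ² - 16 - 16 = 1369 - 32 ≡ 4; y = λ·(16 - 4) - 18 ≡ 39. → (4, 39)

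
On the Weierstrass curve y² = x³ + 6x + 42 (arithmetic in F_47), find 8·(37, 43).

(12, 44)

Write P = (37, 43).
Repeated addition: build up to 8P.
2P: tangent at (37, 43): λ = (3·37² + 6)/(2·43) ≡ 24/39. 39⁻¹ ≡ 41 (mod 47), so λ ≡ 24·41 ≡ 44.
  x = λ² - 37 - 37 = 1936 - 74 ≡ 29; y = λ·(37 - 29) - 43 ≡ 27. → (29, 27)
3P: (29, 27) + (37, 43). λ = (43 - 27)/(37 - 29) ≡ 16/8 mod 47. 8⁻¹ ≡ 6 (mod 47), so λ ≡ 2.
  x = λ² - 29 - 37 = 4 - 66 ≡ 32; y = λ·(29 - 32) - 27 ≡ 14. → (32, 14)
4P: (32, 14) + (37, 43). λ = (43 - 14)/(37 - 32) ≡ 29/5 mod 47. 5⁻¹ ≡ 19 (mod 47) since 5·19 = 95 ≡ 1, so λ ≡ 34.
  x = λ² - 32 - 37 = 1156 - 69 ≡ 6; y = λ·(32 - 6) - 14 ≡ 24. → (6, 24)
5P: (6, 24) + (37, 43). λ = (43 - 24)/(37 - 6) ≡ 19/31 mod 47. 31⁻¹ ≡ 44 (mod 47) since 31·44 = 1364 ≡ 1, so λ ≡ 37.
  x = λ² - 6 - 37 = 1369 - 43 ≡ 10; y = λ·(6 - 10) - 24 ≡ 16. → (10, 16)
6P: (10, 16) + (37, 43). λ = (43 - 16)/(37 - 10) ≡ 27/27 mod 47. 27⁻¹ ≡ 7 (mod 47) since 27·7 = 189 ≡ 1, so λ ≡ 1.
  x = λ² - 10 - 37 = 1 - 47 ≡ 1; y = λ·(10 - 1) - 16 ≡ 40. → (1, 40)
7P: (1, 40) + (37, 43). λ = (43 - 40)/(37 - 1) ≡ 3/36 mod 47. 36⁻¹ ≡ 17 (mod 47), so λ ≡ 4.
  x = λ² - 1 - 37 = 16 - 38 ≡ 25; y = λ·(1 - 25) - 40 ≡ 5. → (25, 5)
8P: (25, 5) + (37, 43). λ = (43 - 5)/(37 - 25) ≡ 38/12 mod 47. 12⁻¹ ≡ 4 (mod 47), so λ ≡ 11.
  x = λ² - 25 - 37 = 121 - 62 ≡ 12; y = λ·(25 - 12) - 5 ≡ 44. → (12, 44)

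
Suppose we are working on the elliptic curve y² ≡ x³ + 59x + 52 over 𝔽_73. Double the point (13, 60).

tangent at (13, 60): λ = (3·13² + 59)/(2·60) ≡ 55/47. 47⁻¹ ≡ 14 (mod 73) since 47·14 = 658 ≡ 1, so λ ≡ 55·14 ≡ 40.
  x = λ² - 13 - 13 = 1600 - 26 ≡ 41; y = λ·(13 - 41) - 60 ≡ 61. → (41, 61)

(41, 61)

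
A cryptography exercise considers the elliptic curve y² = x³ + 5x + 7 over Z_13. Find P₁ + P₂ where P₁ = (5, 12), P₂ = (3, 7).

(5, 12) + (3, 7). λ = (7 - 12)/(3 - 5) ≡ 8/11 mod 13. 11⁻¹ ≡ 6 (mod 13) since 11·6 = 66 ≡ 1, so λ ≡ 9.
  x = λ² - 5 - 3 = 81 - 8 ≡ 8; y = λ·(5 - 8) - 12 ≡ 0. → (8, 0)

(8, 0)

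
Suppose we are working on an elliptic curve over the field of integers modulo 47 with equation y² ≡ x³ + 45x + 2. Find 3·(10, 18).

(7, 40)

Write G = (10, 18).
Repeated addition: build up to 3G.
2G: tangent at (10, 18): λ = (3·10² + 45)/(2·18) ≡ 16/36. 36⁻¹ ≡ 17 (mod 47), so λ ≡ 16·17 ≡ 37.
  x = λ² - 10 - 10 = 1369 - 20 ≡ 33; y = λ·(10 - 33) - 18 ≡ 24. → (33, 24)
3G: (33, 24) + (10, 18). λ = (18 - 24)/(10 - 33) ≡ 41/24 mod 47. 24⁻¹ ≡ 2 (mod 47) since 24·2 = 48 ≡ 1, so λ ≡ 35.
  x = λ² - 33 - 10 = 1225 - 43 ≡ 7; y = λ·(33 - 7) - 24 ≡ 40. → (7, 40)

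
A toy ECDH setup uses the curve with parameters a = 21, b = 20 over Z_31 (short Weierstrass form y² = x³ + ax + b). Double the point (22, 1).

tangent at (22, 1): λ = (3·22² + 21)/(2·1) ≡ 16/2. 2⁻¹ ≡ 16 (mod 31) since 2·16 = 32 ≡ 1, so λ ≡ 16·16 ≡ 8.
  x = λ² - 22 - 22 = 64 - 44 ≡ 20; y = λ·(22 - 20) - 1 ≡ 15. → (20, 15)

(20, 15)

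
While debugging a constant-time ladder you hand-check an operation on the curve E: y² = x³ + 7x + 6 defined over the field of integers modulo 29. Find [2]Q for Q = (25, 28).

(3, 5)

tangent at (25, 28): λ = (3·25² + 7)/(2·28) ≡ 26/27. 27⁻¹ ≡ 14 (mod 29) since 27·14 = 378 ≡ 1, so λ ≡ 26·14 ≡ 16.
  x = λ² - 25 - 25 = 256 - 50 ≡ 3; y = λ·(25 - 3) - 28 ≡ 5. → (3, 5)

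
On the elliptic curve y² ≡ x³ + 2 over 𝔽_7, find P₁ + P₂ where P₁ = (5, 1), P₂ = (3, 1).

(5, 1) + (3, 1). λ = (1 - 1)/(3 - 5) ≡ 0/5 mod 7. 5⁻¹ ≡ 3 (mod 7) since 5·3 = 15 ≡ 1, so λ ≡ 0.
  x = λ² - 5 - 3 = 0 - 8 ≡ 6; y = λ·(5 - 6) - 1 ≡ 6. → (6, 6)

(6, 6)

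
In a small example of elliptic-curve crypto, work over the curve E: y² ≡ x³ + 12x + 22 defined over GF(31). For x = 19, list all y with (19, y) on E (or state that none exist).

x³ + 12x + 22 = 7109 ≡ 10 (mod 31).
Square roots of 10 mod 31: 14 and 17 (since 14² = 196 ≡ 10).

14, 17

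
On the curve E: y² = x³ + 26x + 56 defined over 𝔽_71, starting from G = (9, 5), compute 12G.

Double-and-add on 12 = (1100)₂. Start with G = (9, 5) for the leading 1-bit.
double: tangent at (9, 5): λ = (3·9² + 26)/(2·5) ≡ 56/10. 10⁻¹ ≡ 64 (mod 71) since 10·64 = 640 ≡ 1, so λ ≡ 56·64 ≡ 34.
  x = λ² - 9 - 9 = 1156 - 18 ≡ 2; y = λ·(9 - 2) - 5 ≡ 20. → (2, 20)
add G: (2, 20) + (9, 5). λ = (5 - 20)/(9 - 2) ≡ 56/7 mod 71. 7⁻¹ ≡ 61 (mod 71) since 7·61 = 427 ≡ 1, so λ ≡ 8.
  x = λ² - 2 - 9 = 64 - 11 ≡ 53; y = λ·(2 - 53) - 20 ≡ 69. → (53, 69)
double: tangent at (53, 69): λ = (3·53² + 26)/(2·69) ≡ 4/67. 67⁻¹ ≡ 53 (mod 71) since 67·53 = 3551 ≡ 1, so λ ≡ 4·53 ≡ 70.
  x = λ² - 53 - 53 = 4900 - 106 ≡ 37; y = λ·(53 - 37) - 69 ≡ 57. → (37, 57)
double: tangent at (37, 57): λ = (3·37² + 26)/(2·57) ≡ 15/43. 43⁻¹ ≡ 38 (mod 71), so λ ≡ 15·38 ≡ 2.
  x = λ² - 37 - 37 = 4 - 74 ≡ 1; y = λ·(37 - 1) - 57 ≡ 15. → (1, 15)

(1, 15)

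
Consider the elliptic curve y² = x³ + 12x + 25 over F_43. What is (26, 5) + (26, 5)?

tangent at (26, 5): λ = (3·26² + 12)/(2·5) ≡ 19/10. 10⁻¹ ≡ 13 (mod 43), so λ ≡ 19·13 ≡ 32.
  x = λ² - 26 - 26 = 1024 - 52 ≡ 26; y = λ·(26 - 26) - 5 ≡ 38. → (26, 38)

(26, 38)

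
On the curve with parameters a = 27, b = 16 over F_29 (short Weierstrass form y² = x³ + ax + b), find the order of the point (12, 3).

2P: tangent at (12, 3): λ = (3·12² + 27)/(2·3) ≡ 24/6. 6⁻¹ ≡ 5 (mod 29), so λ ≡ 24·5 ≡ 4.
  x = λ² - 12 - 12 = 16 - 24 ≡ 21; y = λ·(12 - 21) - 3 ≡ 19. → (21, 19)
3P: (21, 19) + (12, 3). λ = (3 - 19)/(12 - 21) ≡ 13/20 mod 29. 20⁻¹ ≡ 16 (mod 29), so λ ≡ 5.
  x = λ² - 21 - 12 = 25 - 33 ≡ 21; y = λ·(21 - 21) - 19 ≡ 10. → (21, 10)
4P: (21, 10) + (12, 3). λ = (3 - 10)/(12 - 21) ≡ 22/20 mod 29. 20⁻¹ ≡ 16 (mod 29), so λ ≡ 4.
  x = λ² - 21 - 12 = 16 - 33 ≡ 12; y = λ·(21 - 12) - 10 ≡ 26. → (12, 26)
5P: (12, 26) + (12, 3): same x and y₁ ≡ -y₂, so the sum is O.
5P = O, so the order is 5.

5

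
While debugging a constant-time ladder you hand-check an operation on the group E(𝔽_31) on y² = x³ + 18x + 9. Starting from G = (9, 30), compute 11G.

(0, 28)

Double-and-add on 11 = (1011)₂. Start with G = (9, 30) for the leading 1-bit.
double: tangent at (9, 30): λ = (3·9² + 18)/(2·30) ≡ 13/29. 29⁻¹ ≡ 15 (mod 31) since 29·15 = 435 ≡ 1, so λ ≡ 13·15 ≡ 9.
  x = λ² - 9 - 9 = 81 - 18 ≡ 1; y = λ·(9 - 1) - 30 ≡ 11. → (1, 11)
double: tangent at (1, 11): λ = (3·1² + 18)/(2·11) ≡ 21/22. 22⁻¹ ≡ 24 (mod 31) since 22·24 = 528 ≡ 1, so λ ≡ 21·24 ≡ 8.
  x = λ² - 1 - 1 = 64 - 2 ≡ 0; y = λ·(1 - 0) - 11 ≡ 28. → (0, 28)
add G: (0, 28) + (9, 30). λ = (30 - 28)/(9 - 0) ≡ 2/9 mod 31. 9⁻¹ ≡ 7 (mod 31), so λ ≡ 14.
  x = λ² - 0 - 9 = 196 - 9 ≡ 1; y = λ·(0 - 1) - 28 ≡ 20. → (1, 20)
double: tangent at (1, 20): λ = (3·1² + 18)/(2·20) ≡ 21/9. 9⁻¹ ≡ 7 (mod 31), so λ ≡ 21·7 ≡ 23.
  x = λ² - 1 - 1 = 529 - 2 ≡ 0; y = λ·(1 - 0) - 20 ≡ 3. → (0, 3)
add G: (0, 3) + (9, 30). λ = (30 - 3)/(9 - 0) ≡ 27/9 mod 31. 9⁻¹ ≡ 7 (mod 31), so λ ≡ 3.
  x = λ² - 0 - 9 = 9 - 9 ≡ 0; y = λ·(0 - 0) - 3 ≡ 28. → (0, 28)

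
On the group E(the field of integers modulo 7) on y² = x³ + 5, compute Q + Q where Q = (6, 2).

(3, 2)

tangent at (6, 2): λ = (3·6² + 0)/(2·2) ≡ 3/4. 4⁻¹ ≡ 2 (mod 7), so λ ≡ 3·2 ≡ 6.
  x = λ² - 6 - 6 = 36 - 12 ≡ 3; y = λ·(6 - 3) - 2 ≡ 2. → (3, 2)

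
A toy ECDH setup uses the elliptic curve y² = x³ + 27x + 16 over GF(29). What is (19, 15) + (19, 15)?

tangent at (19, 15): λ = (3·19² + 27)/(2·15) ≡ 8/1. 1⁻¹ ≡ 1 (mod 29) since 1·1 = 1 ≡ 1, so λ ≡ 8·1 ≡ 8.
  x = λ² - 19 - 19 = 64 - 38 ≡ 26; y = λ·(19 - 26) - 15 ≡ 16. → (26, 16)

(26, 16)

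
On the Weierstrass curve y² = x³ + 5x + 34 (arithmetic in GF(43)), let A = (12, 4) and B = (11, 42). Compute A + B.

(2, 3)

(12, 4) + (11, 42). λ = (42 - 4)/(11 - 12) ≡ 38/42 mod 43. 42⁻¹ ≡ 42 (mod 43), so λ ≡ 5.
  x = λ² - 12 - 11 = 25 - 23 ≡ 2; y = λ·(12 - 2) - 4 ≡ 3. → (2, 3)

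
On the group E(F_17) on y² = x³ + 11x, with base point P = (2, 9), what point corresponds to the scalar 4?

Repeated addition: build up to 4P.
2P: tangent at (2, 9): λ = (3·2² + 11)/(2·9) ≡ 6/1. 1⁻¹ ≡ 1 (mod 17), so λ ≡ 6·1 ≡ 6.
  x = λ² - 2 - 2 = 36 - 4 ≡ 15; y = λ·(2 - 15) - 9 ≡ 15. → (15, 15)
3P: (15, 15) + (2, 9). λ = (9 - 15)/(2 - 15) ≡ 11/4 mod 17. 4⁻¹ ≡ 13 (mod 17), so λ ≡ 7.
  x = λ² - 15 - 2 = 49 - 17 ≡ 15; y = λ·(15 - 15) - 15 ≡ 2. → (15, 2)
4P: (15, 2) + (2, 9). λ = (9 - 2)/(2 - 15) ≡ 7/4 mod 17. 4⁻¹ ≡ 13 (mod 17), so λ ≡ 6.
  x = λ² - 15 - 2 = 36 - 17 ≡ 2; y = λ·(15 - 2) - 2 ≡ 8. → (2, 8)

(2, 8)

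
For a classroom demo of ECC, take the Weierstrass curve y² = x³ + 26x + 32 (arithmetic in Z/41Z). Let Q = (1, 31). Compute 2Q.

tangent at (1, 31): λ = (3·1² + 26)/(2·31) ≡ 29/21. 21⁻¹ ≡ 2 (mod 41), so λ ≡ 29·2 ≡ 17.
  x = λ² - 1 - 1 = 289 - 2 ≡ 0; y = λ·(1 - 0) - 31 ≡ 27. → (0, 27)

(0, 27)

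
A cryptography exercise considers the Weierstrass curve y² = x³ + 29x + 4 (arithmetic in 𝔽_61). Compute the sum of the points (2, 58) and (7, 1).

(38, 23)

(2, 58) + (7, 1). λ = (1 - 58)/(7 - 2) ≡ 4/5 mod 61. 5⁻¹ ≡ 49 (mod 61), so λ ≡ 13.
  x = λ² - 2 - 7 = 169 - 9 ≡ 38; y = λ·(2 - 38) - 58 ≡ 23. → (38, 23)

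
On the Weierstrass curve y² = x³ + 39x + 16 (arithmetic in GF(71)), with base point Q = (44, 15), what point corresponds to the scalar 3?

(51, 18)

Repeated addition: build up to 3Q.
2Q: tangent at (44, 15): λ = (3·44² + 39)/(2·15) ≡ 25/30. 30⁻¹ ≡ 45 (mod 71), so λ ≡ 25·45 ≡ 60.
  x = λ² - 44 - 44 = 3600 - 88 ≡ 33; y = λ·(44 - 33) - 15 ≡ 6. → (33, 6)
3Q: (33, 6) + (44, 15). λ = (15 - 6)/(44 - 33) ≡ 9/11 mod 71. 11⁻¹ ≡ 13 (mod 71) since 11·13 = 143 ≡ 1, so λ ≡ 46.
  x = λ² - 33 - 44 = 2116 - 77 ≡ 51; y = λ·(33 - 51) - 6 ≡ 18. → (51, 18)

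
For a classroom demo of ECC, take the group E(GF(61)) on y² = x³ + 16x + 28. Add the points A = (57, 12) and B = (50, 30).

(49, 11)

(57, 12) + (50, 30). λ = (30 - 12)/(50 - 57) ≡ 18/54 mod 61. 54⁻¹ ≡ 26 (mod 61) since 54·26 = 1404 ≡ 1, so λ ≡ 41.
  x = λ² - 57 - 50 = 1681 - 107 ≡ 49; y = λ·(57 - 49) - 12 ≡ 11. → (49, 11)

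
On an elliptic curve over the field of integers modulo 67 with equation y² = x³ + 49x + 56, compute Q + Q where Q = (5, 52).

(5, 15)

tangent at (5, 52): λ = (3·5² + 49)/(2·52) ≡ 57/37. 37⁻¹ ≡ 29 (mod 67) since 37·29 = 1073 ≡ 1, so λ ≡ 57·29 ≡ 45.
  x = λ² - 5 - 5 = 2025 - 10 ≡ 5; y = λ·(5 - 5) - 52 ≡ 15. → (5, 15)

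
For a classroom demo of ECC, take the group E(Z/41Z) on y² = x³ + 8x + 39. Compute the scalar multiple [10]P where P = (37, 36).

(6, 37)

Repeated addition: build up to 10P.
2P: tangent at (37, 36): λ = (3·37² + 8)/(2·36) ≡ 15/31. 31⁻¹ ≡ 4 (mod 41), so λ ≡ 15·4 ≡ 19.
  x = λ² - 37 - 37 = 361 - 74 ≡ 0; y = λ·(37 - 0) - 36 ≡ 11. → (0, 11)
3P: (0, 11) + (37, 36). λ = (36 - 11)/(37 - 0) ≡ 25/37 mod 41. 37⁻¹ ≡ 10 (mod 41) since 37·10 = 370 ≡ 1, so λ ≡ 4.
  x = λ² - 0 - 37 = 16 - 37 ≡ 20; y = λ·(0 - 20) - 11 ≡ 32. → (20, 32)
4P: (20, 32) + (37, 36). λ = (36 - 32)/(37 - 20) ≡ 4/17 mod 41. 17⁻¹ ≡ 29 (mod 41) since 17·29 = 493 ≡ 1, so λ ≡ 34.
  x = λ² - 20 - 37 = 1156 - 57 ≡ 33; y = λ·(20 - 33) - 32 ≡ 18. → (33, 18)
5P: (33, 18) + (37, 36). λ = (36 - 18)/(37 - 33) ≡ 18/4 mod 41. 4⁻¹ ≡ 31 (mod 41), so λ ≡ 25.
  x = λ² - 33 - 37 = 625 - 70 ≡ 22; y = λ·(33 - 22) - 18 ≡ 11. → (22, 11)
6P: (22, 11) + (37, 36). λ = (36 - 11)/(37 - 22) ≡ 25/15 mod 41. 15⁻¹ ≡ 11 (mod 41) since 15·11 = 165 ≡ 1, so λ ≡ 29.
  x = λ² - 22 - 37 = 841 - 59 ≡ 3; y = λ·(22 - 3) - 11 ≡ 7. → (3, 7)
7P: (3, 7) + (37, 36). λ = (36 - 7)/(37 - 3) ≡ 29/34 mod 41. 34⁻¹ ≡ 35 (mod 41), so λ ≡ 31.
  x = λ² - 3 - 37 = 961 - 40 ≡ 19; y = λ·(3 - 19) - 7 ≡ 30. → (19, 30)
8P: (19, 30) + (37, 36). λ = (36 - 30)/(37 - 19) ≡ 6/18 mod 41. 18⁻¹ ≡ 16 (mod 41) since 18·16 = 288 ≡ 1, so λ ≡ 14.
  x = λ² - 19 - 37 = 196 - 56 ≡ 17; y = λ·(19 - 17) - 30 ≡ 39. → (17, 39)
9P: (17, 39) + (37, 36). λ = (36 - 39)/(37 - 17) ≡ 38/20 mod 41. 20⁻¹ ≡ 39 (mod 41), so λ ≡ 6.
  x = λ² - 17 - 37 = 36 - 54 ≡ 23; y = λ·(17 - 23) - 39 ≡ 7. → (23, 7)
10P: (23, 7) + (37, 36). λ = (36 - 7)/(37 - 23) ≡ 29/14 mod 41. 14⁻¹ ≡ 3 (mod 41), so λ ≡ 5.
  x = λ² - 23 - 37 = 25 - 60 ≡ 6; y = λ·(23 - 6) - 7 ≡ 37. → (6, 37)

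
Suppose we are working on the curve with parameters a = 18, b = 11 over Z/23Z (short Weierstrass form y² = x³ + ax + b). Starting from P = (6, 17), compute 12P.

O

Repeated addition: build up to 12P.
2P: tangent at (6, 17): λ = (3·6² + 18)/(2·17) ≡ 11/11. 11⁻¹ ≡ 21 (mod 23) since 11·21 = 231 ≡ 1, so λ ≡ 11·21 ≡ 1.
  x = λ² - 6 - 6 = 1 - 12 ≡ 12; y = λ·(6 - 12) - 17 ≡ 0. → (12, 0)
3P: (12, 0) + (6, 17). λ = (17 - 0)/(6 - 12) ≡ 17/17 mod 23. 17⁻¹ ≡ 19 (mod 23), so λ ≡ 1.
  x = λ² - 12 - 6 = 1 - 18 ≡ 6; y = λ·(12 - 6) - 0 ≡ 6. → (6, 6)
4P: (6, 6) + (6, 17): same x and y₁ ≡ -y₂, so the sum is the point at infinity.
5P: the point at infinity + (6, 17) = (6, 17) (identity).
6P: tangent at (6, 17): λ = (3·6² + 18)/(2·17) ≡ 11/11. 11⁻¹ ≡ 21 (mod 23), so λ ≡ 11·21 ≡ 1.
  x = λ² - 6 - 6 = 1 - 12 ≡ 12; y = λ·(6 - 12) - 17 ≡ 0. → (12, 0)
7P: (12, 0) + (6, 17). λ = (17 - 0)/(6 - 12) ≡ 17/17 mod 23. 17⁻¹ ≡ 19 (mod 23) since 17·19 = 323 ≡ 1, so λ ≡ 1.
  x = λ² - 12 - 6 = 1 - 18 ≡ 6; y = λ·(12 - 6) - 0 ≡ 6. → (6, 6)
8P: (6, 6) + (6, 17): same x and y₁ ≡ -y₂, so the sum is the point at infinity.
9P: the point at infinity + (6, 17) = (6, 17) (identity).
10P: tangent at (6, 17): λ = (3·6² + 18)/(2·17) ≡ 11/11. 11⁻¹ ≡ 21 (mod 23), so λ ≡ 11·21 ≡ 1.
  x = λ² - 6 - 6 = 1 - 12 ≡ 12; y = λ·(6 - 12) - 17 ≡ 0. → (12, 0)
11P: (12, 0) + (6, 17). λ = (17 - 0)/(6 - 12) ≡ 17/17 mod 23. 17⁻¹ ≡ 19 (mod 23) since 17·19 = 323 ≡ 1, so λ ≡ 1.
  x = λ² - 12 - 6 = 1 - 18 ≡ 6; y = λ·(12 - 6) - 0 ≡ 6. → (6, 6)
12P: (6, 6) + (6, 17): same x and y₁ ≡ -y₂, so the sum is the point at infinity.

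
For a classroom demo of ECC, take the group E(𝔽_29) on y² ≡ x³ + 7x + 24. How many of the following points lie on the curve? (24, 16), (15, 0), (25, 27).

(24, 16): 16² ≡ 24, rhs ≡ 9 → off.
(15, 0): 0² ≡ 0, rhs ≡ 24 → off.
(25, 27): 27² ≡ 4, rhs ≡ 19 → off.

0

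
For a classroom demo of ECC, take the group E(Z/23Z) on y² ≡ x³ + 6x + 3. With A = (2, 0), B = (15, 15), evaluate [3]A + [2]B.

First 3A:
Repeated addition: build up to 3A.
2A: (2, 0) + (2, 0): same x and y₁ ≡ -y₂, so the sum is ∞.
3A: ∞ + (2, 0) = (2, 0) (identity).
3A = (2, 0).
Next 2B:
Repeated addition: build up to 2B.
2B: tangent at (15, 15): λ = (3·15² + 6)/(2·15) ≡ 14/7. 7⁻¹ ≡ 10 (mod 23), so λ ≡ 14·10 ≡ 2.
  x = λ² - 15 - 15 = 4 - 30 ≡ 20; y = λ·(15 - 20) - 15 ≡ 21. → (20, 21)
2B = (20, 21).
Finally 3A + 2B:
(2, 0) + (20, 21). λ = (21 - 0)/(20 - 2) ≡ 21/18 mod 23. 18⁻¹ ≡ 9 (mod 23), so λ ≡ 5.
  x = λ² - 2 - 20 = 25 - 22 ≡ 3; y = λ·(2 - 3) - 0 ≡ 18. → (3, 18)

(3, 18)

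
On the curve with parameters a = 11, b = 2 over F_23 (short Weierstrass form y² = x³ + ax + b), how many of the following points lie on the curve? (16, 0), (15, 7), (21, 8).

1

(16, 0): 0² ≡ 0, rhs ≡ 19 → off.
(15, 7): 7² ≡ 3, rhs ≡ 0 → off.
(21, 8): 8² ≡ 18, rhs ≡ 18 → on.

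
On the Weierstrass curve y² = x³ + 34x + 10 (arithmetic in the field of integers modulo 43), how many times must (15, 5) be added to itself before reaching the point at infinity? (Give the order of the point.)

2P: tangent at (15, 5): λ = (3·15² + 34)/(2·5) ≡ 21/10. 10⁻¹ ≡ 13 (mod 43), so λ ≡ 21·13 ≡ 15.
  x = λ² - 15 - 15 = 225 - 30 ≡ 23; y = λ·(15 - 23) - 5 ≡ 4. → (23, 4)
3P: (23, 4) + (15, 5). λ = (5 - 4)/(15 - 23) ≡ 1/35 mod 43. 35⁻¹ ≡ 16 (mod 43) since 35·16 = 560 ≡ 1, so λ ≡ 16.
  x = λ² - 23 - 15 = 256 - 38 ≡ 3; y = λ·(23 - 3) - 4 ≡ 15. → (3, 15)
4P: (3, 15) + (15, 5). λ = (5 - 15)/(15 - 3) ≡ 33/12 mod 43. 12⁻¹ ≡ 18 (mod 43) since 12·18 = 216 ≡ 1, so λ ≡ 35.
  x = λ² - 3 - 15 = 1225 - 18 ≡ 3; y = λ·(3 - 3) - 15 ≡ 28. → (3, 28)
5P: (3, 28) + (15, 5). λ = (5 - 28)/(15 - 3) ≡ 20/12 mod 43. 12⁻¹ ≡ 18 (mod 43) since 12·18 = 216 ≡ 1, so λ ≡ 16.
  x = λ² - 3 - 15 = 256 - 18 ≡ 23; y = λ·(3 - 23) - 28 ≡ 39. → (23, 39)
6P: (23, 39) + (15, 5). λ = (5 - 39)/(15 - 23) ≡ 9/35 mod 43. 35⁻¹ ≡ 16 (mod 43) since 35·16 = 560 ≡ 1, so λ ≡ 15.
  x = λ² - 23 - 15 = 225 - 38 ≡ 15; y = λ·(23 - 15) - 39 ≡ 38. → (15, 38)
7P: (15, 38) + (15, 5): same x and y₁ ≡ -y₂, so the sum is the point at infinity.
7P = the point at infinity, so the order is 7.

7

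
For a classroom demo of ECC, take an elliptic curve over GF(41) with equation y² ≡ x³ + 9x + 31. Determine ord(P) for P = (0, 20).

2P: tangent at (0, 20): λ = (3·0² + 9)/(2·20) ≡ 9/40. 40⁻¹ ≡ 40 (mod 41), so λ ≡ 9·40 ≡ 32.
  x = λ² - 0 - 0 = 1024 - 0 ≡ 40; y = λ·(0 - 40) - 20 ≡ 12. → (40, 12)
3P: (40, 12) + (0, 20). λ = (20 - 12)/(0 - 40) ≡ 8/1 mod 41. 1⁻¹ ≡ 1 (mod 41) since 1·1 = 1 ≡ 1, so λ ≡ 8.
  x = λ² - 40 - 0 = 64 - 40 ≡ 24; y = λ·(40 - 24) - 12 ≡ 34. → (24, 34)
4P: (24, 34) + (0, 20). λ = (20 - 34)/(0 - 24) ≡ 27/17 mod 41. 17⁻¹ ≡ 29 (mod 41) since 17·29 = 493 ≡ 1, so λ ≡ 4.
  x = λ² - 24 - 0 = 16 - 24 ≡ 33; y = λ·(24 - 33) - 34 ≡ 12. → (33, 12)
5P: (33, 12) + (0, 20). λ = (20 - 12)/(0 - 33) ≡ 8/8 mod 41. 8⁻¹ ≡ 36 (mod 41), so λ ≡ 1.
  x = λ² - 33 - 0 = 1 - 33 ≡ 9; y = λ·(33 - 9) - 12 ≡ 12. → (9, 12)
6P: (9, 12) + (0, 20). λ = (20 - 12)/(0 - 9) ≡ 8/32 mod 41. 32⁻¹ ≡ 9 (mod 41), so λ ≡ 31.
  x = λ² - 9 - 0 = 961 - 9 ≡ 9; y = λ·(9 - 9) - 12 ≡ 29. → (9, 29)
7P: (9, 29) + (0, 20). λ = (20 - 29)/(0 - 9) ≡ 32/32 mod 41. 32⁻¹ ≡ 9 (mod 41) since 32·9 = 288 ≡ 1, so λ ≡ 1.
  x = λ² - 9 - 0 = 1 - 9 ≡ 33; y = λ·(9 - 33) - 29 ≡ 29. → (33, 29)
8P: (33, 29) + (0, 20). λ = (20 - 29)/(0 - 33) ≡ 32/8 mod 41. 8⁻¹ ≡ 36 (mod 41), so λ ≡ 4.
  x = λ² - 33 - 0 = 16 - 33 ≡ 24; y = λ·(33 - 24) - 29 ≡ 7. → (24, 7)
9P: (24, 7) + (0, 20). λ = (20 - 7)/(0 - 24) ≡ 13/17 mod 41. 17⁻¹ ≡ 29 (mod 41) since 17·29 = 493 ≡ 1, so λ ≡ 8.
  x = λ² - 24 - 0 = 64 - 24 ≡ 40; y = λ·(24 - 40) - 7 ≡ 29. → (40, 29)
10P: (40, 29) + (0, 20). λ = (20 - 29)/(0 - 40) ≡ 32/1 mod 41. 1⁻¹ ≡ 1 (mod 41), so λ ≡ 32.
  x = λ² - 40 - 0 = 1024 - 40 ≡ 0; y = λ·(40 - 0) - 29 ≡ 21. → (0, 21)
11P: (0, 21) + (0, 20): same x and y₁ ≡ -y₂, so the sum is O.
11P = O, so the order is 11.

11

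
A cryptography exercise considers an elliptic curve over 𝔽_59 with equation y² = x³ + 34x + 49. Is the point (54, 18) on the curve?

y² = 18² ≡ 29; x³ + 34x + 49 = 159349 ≡ 49 (mod 59). 29 ≠ 49.

no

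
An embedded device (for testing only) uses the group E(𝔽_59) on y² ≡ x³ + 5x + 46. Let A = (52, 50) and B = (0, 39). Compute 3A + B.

(20, 57)

First 3A:
Repeated addition: build up to 3A.
2A: tangent at (52, 50): λ = (3·52² + 5)/(2·50) ≡ 34/41. 41⁻¹ ≡ 36 (mod 59), so λ ≡ 34·36 ≡ 44.
  x = λ² - 52 - 52 = 1936 - 104 ≡ 3; y = λ·(52 - 3) - 50 ≡ 41. → (3, 41)
3A: (3, 41) + (52, 50). λ = (50 - 41)/(52 - 3) ≡ 9/49 mod 59. 49⁻¹ ≡ 53 (mod 59) since 49·53 = 2597 ≡ 1, so λ ≡ 5.
  x = λ² - 3 - 52 = 25 - 55 ≡ 29; y = λ·(3 - 29) - 41 ≡ 6. → (29, 6)
3A = (29, 6).
Finally 3A + B:
(29, 6) + (0, 39). λ = (39 - 6)/(0 - 29) ≡ 33/30 mod 59. 30⁻¹ ≡ 2 (mod 59), so λ ≡ 7.
  x = λ² - 29 - 0 = 49 - 29 ≡ 20; y = λ·(29 - 20) - 6 ≡ 57. → (20, 57)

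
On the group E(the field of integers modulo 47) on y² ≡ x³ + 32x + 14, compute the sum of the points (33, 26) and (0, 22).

(16, 43)

(33, 26) + (0, 22). λ = (22 - 26)/(0 - 33) ≡ 43/14 mod 47. 14⁻¹ ≡ 37 (mod 47) since 14·37 = 518 ≡ 1, so λ ≡ 40.
  x = λ² - 33 - 0 = 1600 - 33 ≡ 16; y = λ·(33 - 16) - 26 ≡ 43. → (16, 43)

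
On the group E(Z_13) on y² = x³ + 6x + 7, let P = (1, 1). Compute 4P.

Double-and-add on 4 = (100)₂. Start with P = (1, 1) for the leading 1-bit.
double: tangent at (1, 1): λ = (3·1² + 6)/(2·1) ≡ 9/2. 2⁻¹ ≡ 7 (mod 13) since 2·7 = 14 ≡ 1, so λ ≡ 9·7 ≡ 11.
  x = λ² - 1 - 1 = 121 - 2 ≡ 2; y = λ·(1 - 2) - 1 ≡ 1. → (2, 1)
double: tangent at (2, 1): λ = (3·2² + 6)/(2·1) ≡ 5/2. 2⁻¹ ≡ 7 (mod 13), so λ ≡ 5·7 ≡ 9.
  x = λ² - 2 - 2 = 81 - 4 ≡ 12; y = λ·(2 - 12) - 1 ≡ 0. → (12, 0)

(12, 0)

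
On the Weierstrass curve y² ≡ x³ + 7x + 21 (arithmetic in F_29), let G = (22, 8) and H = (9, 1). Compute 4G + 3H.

(18, 11)

First 4G:
Repeated addition: build up to 4G.
2G: tangent at (22, 8): λ = (3·22² + 7)/(2·8) ≡ 9/16. 16⁻¹ ≡ 20 (mod 29) since 16·20 = 320 ≡ 1, so λ ≡ 9·20 ≡ 6.
  x = λ² - 22 - 22 = 36 - 44 ≡ 21; y = λ·(22 - 21) - 8 ≡ 27. → (21, 27)
3G: (21, 27) + (22, 8). λ = (8 - 27)/(22 - 21) ≡ 10/1 mod 29. 1⁻¹ ≡ 1 (mod 29) since 1·1 = 1 ≡ 1, so λ ≡ 10.
  x = λ² - 21 - 22 = 100 - 43 ≡ 28; y = λ·(21 - 28) - 27 ≡ 19. → (28, 19)
4G: (28, 19) + (22, 8). λ = (8 - 19)/(22 - 28) ≡ 18/23 mod 29. 23⁻¹ ≡ 24 (mod 29) since 23·24 = 552 ≡ 1, so λ ≡ 26.
  x = λ² - 28 - 22 = 676 - 50 ≡ 17; y = λ·(28 - 17) - 19 ≡ 6. → (17, 6)
4G = (17, 6).
Next 3H:
Repeated addition: build up to 3H.
2H: tangent at (9, 1): λ = (3·9² + 7)/(2·1) ≡ 18/2. 2⁻¹ ≡ 15 (mod 29), so λ ≡ 18·15 ≡ 9.
  x = λ² - 9 - 9 = 81 - 18 ≡ 5; y = λ·(9 - 5) - 1 ≡ 6. → (5, 6)
3H: (5, 6) + (9, 1). λ = (1 - 6)/(9 - 5) ≡ 24/4 mod 29. 4⁻¹ ≡ 22 (mod 29), so λ ≡ 6.
  x = λ² - 5 - 9 = 36 - 14 ≡ 22; y = λ·(5 - 22) - 6 ≡ 8. → (22, 8)
3H = (22, 8).
Finally 4G + 3H:
(17, 6) + (22, 8). λ = (8 - 6)/(22 - 17) ≡ 2/5 mod 29. 5⁻¹ ≡ 6 (mod 29), so λ ≡ 12.
  x = λ² - 17 - 22 = 144 - 39 ≡ 18; y = λ·(17 - 18) - 6 ≡ 11. → (18, 11)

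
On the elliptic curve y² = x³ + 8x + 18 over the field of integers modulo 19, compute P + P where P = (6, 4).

(13, 18)

tangent at (6, 4): λ = (3·6² + 8)/(2·4) ≡ 2/8. 8⁻¹ ≡ 12 (mod 19) since 8·12 = 96 ≡ 1, so λ ≡ 2·12 ≡ 5.
  x = λ² - 6 - 6 = 25 - 12 ≡ 13; y = λ·(6 - 13) - 4 ≡ 18. → (13, 18)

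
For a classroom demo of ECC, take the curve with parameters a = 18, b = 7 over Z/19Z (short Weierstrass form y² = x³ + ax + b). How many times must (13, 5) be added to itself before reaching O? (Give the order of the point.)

5

2P: tangent at (13, 5): λ = (3·13² + 18)/(2·5) ≡ 12/10. 10⁻¹ ≡ 2 (mod 19), so λ ≡ 12·2 ≡ 5.
  x = λ² - 13 - 13 = 25 - 26 ≡ 18; y = λ·(13 - 18) - 5 ≡ 8. → (18, 8)
3P: (18, 8) + (13, 5). λ = (5 - 8)/(13 - 18) ≡ 16/14 mod 19. 14⁻¹ ≡ 15 (mod 19) since 14·15 = 210 ≡ 1, so λ ≡ 12.
  x = λ² - 18 - 13 = 144 - 31 ≡ 18; y = λ·(18 - 18) - 8 ≡ 11. → (18, 11)
4P: (18, 11) + (13, 5). λ = (5 - 11)/(13 - 18) ≡ 13/14 mod 19. 14⁻¹ ≡ 15 (mod 19), so λ ≡ 5.
  x = λ² - 18 - 13 = 25 - 31 ≡ 13; y = λ·(18 - 13) - 11 ≡ 14. → (13, 14)
5P: (13, 14) + (13, 5): same x and y₁ ≡ -y₂, so the sum is O.
5P = O, so the order is 5.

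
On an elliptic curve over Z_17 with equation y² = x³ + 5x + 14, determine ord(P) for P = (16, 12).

2P: tangent at (16, 12): λ = (3·16² + 5)/(2·12) ≡ 8/7. 7⁻¹ ≡ 5 (mod 17) since 7·5 = 35 ≡ 1, so λ ≡ 8·5 ≡ 6.
  x = λ² - 16 - 16 = 36 - 32 ≡ 4; y = λ·(16 - 4) - 12 ≡ 9. → (4, 9)
3P: (4, 9) + (16, 12). λ = (12 - 9)/(16 - 4) ≡ 3/12 mod 17. 12⁻¹ ≡ 10 (mod 17) since 12·10 = 120 ≡ 1, so λ ≡ 13.
  x = λ² - 4 - 16 = 169 - 20 ≡ 13; y = λ·(4 - 13) - 9 ≡ 10. → (13, 10)
4P: (13, 10) + (16, 12). λ = (12 - 10)/(16 - 13) ≡ 2/3 mod 17. 3⁻¹ ≡ 6 (mod 17), so λ ≡ 12.
  x = λ² - 13 - 16 = 144 - 29 ≡ 13; y = λ·(13 - 13) - 10 ≡ 7. → (13, 7)
5P: (13, 7) + (16, 12). λ = (12 - 7)/(16 - 13) ≡ 5/3 mod 17. 3⁻¹ ≡ 6 (mod 17), so λ ≡ 13.
  x = λ² - 13 - 16 = 169 - 29 ≡ 4; y = λ·(13 - 4) - 7 ≡ 8. → (4, 8)
6P: (4, 8) + (16, 12). λ = (12 - 8)/(16 - 4) ≡ 4/12 mod 17. 12⁻¹ ≡ 10 (mod 17), so λ ≡ 6.
  x = λ² - 4 - 16 = 36 - 20 ≡ 16; y = λ·(4 - 16) - 8 ≡ 5. → (16, 5)
7P: (16, 5) + (16, 12): same x and y₁ ≡ -y₂, so the sum is the point at infinity.
7P = the point at infinity, so the order is 7.

7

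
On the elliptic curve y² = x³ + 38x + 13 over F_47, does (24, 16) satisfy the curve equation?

no

y² = 16² ≡ 21; x³ + 38x + 13 = 14749 ≡ 38 (mod 47). 21 ≠ 38.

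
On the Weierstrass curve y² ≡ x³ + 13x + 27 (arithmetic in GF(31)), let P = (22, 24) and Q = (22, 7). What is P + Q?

O

The two points share x = 22 and their y-coordinates satisfy 24 + 7 ≡ 0 (mod 31), so they are inverses. Their sum is the point at infinity.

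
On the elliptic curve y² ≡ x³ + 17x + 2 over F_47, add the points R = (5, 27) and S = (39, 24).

(5, 27) + (39, 24). λ = (24 - 27)/(39 - 5) ≡ 44/34 mod 47. 34⁻¹ ≡ 18 (mod 47) since 34·18 = 612 ≡ 1, so λ ≡ 40.
  x = λ² - 5 - 39 = 1600 - 44 ≡ 5; y = λ·(5 - 5) - 27 ≡ 20. → (5, 20)

(5, 20)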